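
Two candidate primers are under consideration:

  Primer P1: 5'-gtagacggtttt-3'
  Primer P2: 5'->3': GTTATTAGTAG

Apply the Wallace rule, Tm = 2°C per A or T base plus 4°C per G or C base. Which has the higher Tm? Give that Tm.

Primer P1, 34°C

Primer P1: A+T=7, G+C=5 → Tm = 2(7)+4(5) = 34°C
Primer P2: A+T=8, G+C=3 → Tm = 2(8)+4(3) = 28°C
34°C vs 28°C → primer P1 is higher.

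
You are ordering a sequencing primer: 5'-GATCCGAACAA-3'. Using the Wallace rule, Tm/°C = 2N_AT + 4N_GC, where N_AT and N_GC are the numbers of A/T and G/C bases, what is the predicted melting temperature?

32°C

Scanning the sequence gives A=5, T=1, C=3, G=2.
So N_AT = 6 and N_GC = 5.
Tm = 4·5 + 2·6 = 20 + 12 = 32°C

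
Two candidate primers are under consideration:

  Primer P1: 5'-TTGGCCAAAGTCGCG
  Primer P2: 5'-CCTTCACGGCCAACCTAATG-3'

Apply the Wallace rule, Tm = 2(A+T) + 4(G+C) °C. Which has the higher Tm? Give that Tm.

Primer P1: A+T=6, G+C=9 → Tm = 2(6)+4(9) = 48°C
Primer P2: A+T=9, G+C=11 → Tm = 2(9)+4(11) = 62°C
48°C vs 62°C → primer P2 is higher.

Primer P2, 62°C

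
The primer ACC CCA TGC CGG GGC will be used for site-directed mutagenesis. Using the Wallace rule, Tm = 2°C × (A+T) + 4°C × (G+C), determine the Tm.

G=5, A=2, C=7, T=1
So N_AT = 3 and N_GC = 12.
Tm = 2×3 + 4×12 = 54°C

54°C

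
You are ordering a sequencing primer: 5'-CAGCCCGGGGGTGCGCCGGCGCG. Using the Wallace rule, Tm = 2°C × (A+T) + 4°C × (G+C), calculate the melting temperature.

88°C

Counting bases: G=12, T=1, C=9, A=1
So N_AT = 2 and N_GC = 21.
Tm = 2(2) + 4(21) = 4 + 84 = 88°C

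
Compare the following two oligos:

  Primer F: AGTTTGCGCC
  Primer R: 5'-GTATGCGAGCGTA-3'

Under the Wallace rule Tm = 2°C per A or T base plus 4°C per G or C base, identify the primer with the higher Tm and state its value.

Primer R, 40°C

Primer F: A+T=4, G+C=6 → Tm = 2(4)+4(6) = 32°C
Primer R: A+T=6, G+C=7 → Tm = 2(6)+4(7) = 40°C
32°C vs 40°C → primer R is higher.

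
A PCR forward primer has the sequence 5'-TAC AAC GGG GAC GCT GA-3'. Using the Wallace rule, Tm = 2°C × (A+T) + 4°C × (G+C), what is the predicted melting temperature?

54°C

Counting bases: C=4, G=6, T=2, A=5
AT pairs contribute 7, GC pairs contribute 10.
Tm = 2(7) + 4(10) = 14 + 40 = 54°C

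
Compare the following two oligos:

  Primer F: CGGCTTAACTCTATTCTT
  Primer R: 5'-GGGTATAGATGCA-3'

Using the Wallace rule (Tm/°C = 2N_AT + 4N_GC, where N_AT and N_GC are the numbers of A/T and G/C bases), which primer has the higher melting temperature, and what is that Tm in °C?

Primer F, 50°C

Primer F: A+T=11, G+C=7 → Tm = 2(11)+4(7) = 50°C
Primer R: A+T=7, G+C=6 → Tm = 2(7)+4(6) = 38°C
50°C vs 38°C → primer F is higher.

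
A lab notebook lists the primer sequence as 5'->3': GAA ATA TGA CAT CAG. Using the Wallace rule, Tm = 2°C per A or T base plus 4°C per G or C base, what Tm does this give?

Counting bases: G=3, C=2, T=3, A=7
AT pairs contribute 10, GC pairs contribute 5.
Tm = 2×10 + 4×5 = 40°C

40°C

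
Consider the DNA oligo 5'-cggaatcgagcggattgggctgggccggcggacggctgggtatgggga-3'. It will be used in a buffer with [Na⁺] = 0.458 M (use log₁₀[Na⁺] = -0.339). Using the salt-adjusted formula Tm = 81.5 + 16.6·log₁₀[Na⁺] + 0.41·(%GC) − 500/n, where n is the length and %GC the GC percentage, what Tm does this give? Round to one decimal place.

94.5°C

Length n = 48. Counting bases: T=7, A=7, G=25, C=9
G+C = 34, so %GC = 34/48 × 100 = 70.833%
Salt term: 16.6 × (-0.339) = -5.627
GC term: 0.41 × 70.833 = 29.042; length term: −500/48 = −10.417
Tm = 81.5 + (-5.627) + 29.042 − 10.417 = 94.498 → 94.5°C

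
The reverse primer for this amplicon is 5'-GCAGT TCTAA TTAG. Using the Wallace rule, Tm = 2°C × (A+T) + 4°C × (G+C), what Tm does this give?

38°C

Scanning the sequence gives G=3, C=2, T=5, A=4.
A+T = 9, G+C = 5
Tm = 2×9 + 4×5 = 38°C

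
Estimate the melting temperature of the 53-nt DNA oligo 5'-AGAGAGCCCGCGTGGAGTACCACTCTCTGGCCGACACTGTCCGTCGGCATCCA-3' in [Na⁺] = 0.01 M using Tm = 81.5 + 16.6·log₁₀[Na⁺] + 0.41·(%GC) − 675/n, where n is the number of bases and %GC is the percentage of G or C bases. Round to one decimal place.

Length n = 53. Scanning the sequence gives A=10, T=9, G=15, C=19.
G+C = 34, so %GC = 34/53 × 100 = 64.151%
Salt term: 16.6 × (-2) = -33.2
GC term: 0.41 × 64.151 = 26.302; length term: −675/53 = −12.736
Tm = 81.5 + (-33.2) + 26.302 − 12.736 = 61.866 → 61.9°C

61.9°C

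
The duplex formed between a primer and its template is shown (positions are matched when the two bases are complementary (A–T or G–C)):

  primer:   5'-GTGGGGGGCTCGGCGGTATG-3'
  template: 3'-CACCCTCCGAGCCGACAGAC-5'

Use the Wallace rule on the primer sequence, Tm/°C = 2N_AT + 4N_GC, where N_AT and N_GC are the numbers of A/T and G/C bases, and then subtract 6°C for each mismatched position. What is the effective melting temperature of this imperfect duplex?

52°C

Primer base counts: A=1, T=4, G=12, C=3 → A+T=5, G+C=15
Perfect-match Tm = 2(5) + 4(15) = 10 + 60 = 70°C
Mismatches (positions where the bases are not complementary): 3 (at positions 6, 15, 18)
Effective Tm = 70 − 3×6 = 70 − 18 = 52°C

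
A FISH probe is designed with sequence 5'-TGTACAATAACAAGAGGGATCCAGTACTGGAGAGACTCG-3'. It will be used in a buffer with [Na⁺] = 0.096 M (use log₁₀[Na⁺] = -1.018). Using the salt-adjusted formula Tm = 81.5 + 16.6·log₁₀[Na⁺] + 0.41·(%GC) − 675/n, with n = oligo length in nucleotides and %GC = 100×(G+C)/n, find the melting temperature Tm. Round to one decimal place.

Length n = 39. Counting bases: A=14, T=7, C=7, G=11
G+C = 18, so %GC = 18/39 × 100 = 46.154%
Salt term: 16.6 × (-1.018) = -16.899
GC term: 0.41 × 46.154 = 18.923; length term: −675/39 = −17.308
Tm = 81.5 + (-16.899) + 18.923 − 17.308 = 66.216 → 66.2°C

66.2°C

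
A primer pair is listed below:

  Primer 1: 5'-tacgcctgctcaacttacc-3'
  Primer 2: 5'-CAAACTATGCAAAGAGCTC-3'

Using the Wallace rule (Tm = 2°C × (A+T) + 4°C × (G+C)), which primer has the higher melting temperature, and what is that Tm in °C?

Primer 1: A+T=9, G+C=10 → Tm = 2(9)+4(10) = 58°C
Primer 2: A+T=11, G+C=8 → Tm = 2(11)+4(8) = 54°C
58°C vs 54°C → primer 1 is higher.

Primer 1, 58°C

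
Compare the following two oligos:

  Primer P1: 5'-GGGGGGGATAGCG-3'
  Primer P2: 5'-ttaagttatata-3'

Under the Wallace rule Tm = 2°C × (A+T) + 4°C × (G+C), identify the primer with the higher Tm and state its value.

Primer P1, 46°C

Primer P1: A+T=3, G+C=10 → Tm = 2(3)+4(10) = 46°C
Primer P2: A+T=11, G+C=1 → Tm = 2(11)+4(1) = 26°C
46°C vs 26°C → primer P1 is higher.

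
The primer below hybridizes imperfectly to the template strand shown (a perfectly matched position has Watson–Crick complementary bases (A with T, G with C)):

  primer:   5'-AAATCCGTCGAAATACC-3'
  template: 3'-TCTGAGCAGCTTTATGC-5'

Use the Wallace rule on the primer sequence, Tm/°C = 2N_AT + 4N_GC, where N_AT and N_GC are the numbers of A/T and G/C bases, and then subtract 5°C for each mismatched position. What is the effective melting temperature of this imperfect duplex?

28°C

Primer base counts: A=7, T=3, G=2, C=5 → A+T=10, G+C=7
Perfect-match Tm = 2(10) + 4(7) = 20 + 28 = 48°C
Mismatches (positions where the bases are not complementary): 4 (at positions 2, 4, 5, 17)
Effective Tm = 48 − 4×5 = 48 − 20 = 28°C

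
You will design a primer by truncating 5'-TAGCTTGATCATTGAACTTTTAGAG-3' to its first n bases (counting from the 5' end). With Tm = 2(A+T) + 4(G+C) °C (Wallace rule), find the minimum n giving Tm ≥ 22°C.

First 7 bases: TAGCTTG → Tm = 20°C (< 22°C)
First 8 bases: TAGCTTGA → Tm = 22°C (≥ 22°C)
Since every base adds ≥2°C, Tm only increases with n, so the threshold is first crossed at n = 8.

n = 8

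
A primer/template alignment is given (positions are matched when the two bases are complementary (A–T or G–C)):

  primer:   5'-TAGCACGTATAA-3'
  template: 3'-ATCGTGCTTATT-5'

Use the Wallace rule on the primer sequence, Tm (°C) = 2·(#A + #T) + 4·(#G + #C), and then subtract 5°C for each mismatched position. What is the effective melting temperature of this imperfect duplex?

Primer base counts: A=5, T=3, G=2, C=2 → A+T=8, G+C=4
Perfect-match Tm = 2(8) + 4(4) = 16 + 16 = 32°C
Mismatches (positions where the bases are not complementary): 1 (at position 8)
Effective Tm = 32 − 1×5 = 32 − 5 = 27°C

27°C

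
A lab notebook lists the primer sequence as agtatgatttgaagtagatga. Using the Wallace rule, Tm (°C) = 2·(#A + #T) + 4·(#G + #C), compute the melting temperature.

54°C

Scanning the sequence gives T=7, A=8, C=0, G=6.
A+T = 15, G+C = 6
Tm = 2(15) + 4(6) = 30 + 24 = 54°C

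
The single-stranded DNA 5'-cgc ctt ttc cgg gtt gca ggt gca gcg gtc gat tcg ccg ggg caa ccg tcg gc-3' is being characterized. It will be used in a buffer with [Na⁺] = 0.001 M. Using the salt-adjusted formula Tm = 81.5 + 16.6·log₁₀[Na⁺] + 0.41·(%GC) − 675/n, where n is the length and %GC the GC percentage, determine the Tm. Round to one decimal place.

47.6°C

Length n = 53. Counting bases: A=5, T=11, C=17, G=20
G+C = 37, so %GC = 37/53 × 100 = 69.811%
Salt term: 16.6 × (-3) = -49.8
GC term: 0.41 × 69.811 = 28.623; length term: −675/53 = −12.736
Tm = 81.5 + (-49.8) + 28.623 − 12.736 = 47.587 → 47.6°C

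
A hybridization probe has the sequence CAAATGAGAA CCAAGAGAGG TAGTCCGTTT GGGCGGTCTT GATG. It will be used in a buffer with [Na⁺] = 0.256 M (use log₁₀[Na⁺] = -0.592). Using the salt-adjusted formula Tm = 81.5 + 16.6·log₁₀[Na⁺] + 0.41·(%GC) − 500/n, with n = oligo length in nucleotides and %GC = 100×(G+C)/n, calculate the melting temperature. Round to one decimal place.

Length n = 44. Scanning the sequence gives T=10, G=15, C=7, A=12.
G+C = 22, so %GC = 22/44 × 100 = 50%
Salt term: 16.6 × (-0.592) = -9.827
GC term: 0.41 × 50 = 20.5; length term: −500/44 = −11.364
Tm = 81.5 + (-9.827) + 20.5 − 11.364 = 80.809 → 80.8°C

80.8°C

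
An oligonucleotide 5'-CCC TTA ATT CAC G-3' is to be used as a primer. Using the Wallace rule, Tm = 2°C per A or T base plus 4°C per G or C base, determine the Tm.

Base counts: T=4, A=3, C=5, G=1
So N_AT = 7 and N_GC = 6.
Tm = 4·6 + 2·7 = 24 + 14 = 38°C

38°C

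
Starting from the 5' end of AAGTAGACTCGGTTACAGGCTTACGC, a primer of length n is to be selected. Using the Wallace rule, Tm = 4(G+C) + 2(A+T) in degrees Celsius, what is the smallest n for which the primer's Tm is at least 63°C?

n = 22

First 21 bases: AAGTAGACTCGGTTACAGGCT → Tm = 62°C (< 63°C)
First 22 bases: AAGTAGACTCGGTTACAGGCTT → Tm = 64°C (≥ 63°C)
Since every base adds ≥2°C, Tm only increases with n, so the threshold is first crossed at n = 22.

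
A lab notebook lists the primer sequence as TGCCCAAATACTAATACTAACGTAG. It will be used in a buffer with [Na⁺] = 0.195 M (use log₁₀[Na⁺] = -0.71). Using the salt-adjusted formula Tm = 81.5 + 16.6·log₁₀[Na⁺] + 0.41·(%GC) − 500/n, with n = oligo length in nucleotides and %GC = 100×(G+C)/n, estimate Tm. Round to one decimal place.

Length n = 25. Scanning the sequence gives T=6, G=3, C=6, A=10.
G+C = 9, so %GC = 9/25 × 100 = 36%
Salt term: 16.6 × (-0.71) = -11.786
GC term: 0.41 × 36 = 14.76; length term: −500/25 = −20
Tm = 81.5 + (-11.786) + 14.76 − 20 = 64.474 → 64.5°C

64.5°C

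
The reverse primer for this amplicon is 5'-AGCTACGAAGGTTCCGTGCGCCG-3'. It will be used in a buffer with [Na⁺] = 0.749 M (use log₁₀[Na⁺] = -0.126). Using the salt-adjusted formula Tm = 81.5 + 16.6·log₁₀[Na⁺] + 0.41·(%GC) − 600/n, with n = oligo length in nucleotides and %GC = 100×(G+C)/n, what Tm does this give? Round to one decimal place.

80.1°C

Length n = 23. Scanning the sequence gives A=4, T=4, C=7, G=8.
G+C = 15, so %GC = 15/23 × 100 = 65.217%
Salt term: 16.6 × (-0.126) = -2.092
GC term: 0.41 × 65.217 = 26.739; length term: −600/23 = −26.087
Tm = 81.5 + (-2.092) + 26.739 − 26.087 = 80.06 → 80.1°C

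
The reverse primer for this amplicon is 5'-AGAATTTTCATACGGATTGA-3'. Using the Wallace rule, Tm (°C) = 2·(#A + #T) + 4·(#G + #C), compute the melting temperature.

52°C

Scanning the sequence gives G=4, C=2, A=7, T=7.
So N_AT = 14 and N_GC = 6.
Tm = 2×14 + 4×6 = 52°C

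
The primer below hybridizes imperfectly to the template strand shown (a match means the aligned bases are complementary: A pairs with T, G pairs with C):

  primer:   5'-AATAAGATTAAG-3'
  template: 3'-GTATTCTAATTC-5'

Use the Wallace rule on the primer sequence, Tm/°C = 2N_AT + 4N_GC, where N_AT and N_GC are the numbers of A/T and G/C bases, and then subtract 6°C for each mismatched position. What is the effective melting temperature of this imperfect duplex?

Primer base counts: A=7, T=3, G=2, C=0 → A+T=10, G+C=2
Perfect-match Tm = 2(10) + 4(2) = 20 + 8 = 28°C
Mismatches (positions where the bases are not complementary): 1 (at position 1)
Effective Tm = 28 − 1×6 = 28 − 6 = 22°C

22°C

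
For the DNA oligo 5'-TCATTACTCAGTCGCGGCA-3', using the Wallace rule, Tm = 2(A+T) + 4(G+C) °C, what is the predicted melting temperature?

Base counts: T=5, G=4, C=6, A=4
So N_AT = 9 and N_GC = 10.
Tm = 2(9) + 4(10) = 18 + 40 = 58°C

58°C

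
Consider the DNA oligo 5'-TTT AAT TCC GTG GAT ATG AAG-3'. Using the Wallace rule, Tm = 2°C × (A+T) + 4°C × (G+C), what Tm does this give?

56°C

Counting bases: A=6, T=8, C=2, G=5
So N_AT = 14 and N_GC = 7.
Tm = 2×14 + 4×7 = 56°C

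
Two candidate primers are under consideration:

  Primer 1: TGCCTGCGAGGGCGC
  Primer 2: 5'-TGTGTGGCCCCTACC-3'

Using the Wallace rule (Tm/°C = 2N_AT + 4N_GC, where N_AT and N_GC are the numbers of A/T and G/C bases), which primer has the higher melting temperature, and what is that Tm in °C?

Primer 1: A+T=3, G+C=12 → Tm = 2(3)+4(12) = 54°C
Primer 2: A+T=5, G+C=10 → Tm = 2(5)+4(10) = 50°C
54°C vs 50°C → primer 1 is higher.

Primer 1, 54°C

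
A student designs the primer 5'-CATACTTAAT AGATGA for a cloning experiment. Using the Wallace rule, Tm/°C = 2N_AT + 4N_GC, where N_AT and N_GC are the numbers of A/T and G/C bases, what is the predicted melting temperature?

Counting bases: C=2, G=2, A=7, T=5
A+T = 12, G+C = 4
Tm = 4·4 + 2·12 = 16 + 24 = 40°C

40°C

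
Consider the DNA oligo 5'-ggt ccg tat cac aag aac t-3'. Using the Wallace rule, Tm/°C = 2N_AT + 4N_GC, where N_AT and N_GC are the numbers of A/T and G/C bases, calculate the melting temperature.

C=5, T=4, A=6, G=4
So N_AT = 10 and N_GC = 9.
Tm = 4·9 + 2·10 = 36 + 20 = 56°C

56°C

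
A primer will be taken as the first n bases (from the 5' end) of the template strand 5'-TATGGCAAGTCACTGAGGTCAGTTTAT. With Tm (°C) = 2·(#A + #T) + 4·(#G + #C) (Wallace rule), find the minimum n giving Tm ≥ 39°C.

First 13 bases: TATGGCAAGTCAC → Tm = 38°C (< 39°C)
First 14 bases: TATGGCAAGTCACT → Tm = 40°C (≥ 39°C)
Since every base adds ≥2°C, Tm only increases with n, so the threshold is first crossed at n = 14.

n = 14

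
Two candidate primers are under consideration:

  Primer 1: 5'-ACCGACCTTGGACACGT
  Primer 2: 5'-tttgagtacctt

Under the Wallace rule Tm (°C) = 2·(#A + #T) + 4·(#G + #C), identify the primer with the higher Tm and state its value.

Primer 1, 54°C

Primer 1: A+T=7, G+C=10 → Tm = 2(7)+4(10) = 54°C
Primer 2: A+T=8, G+C=4 → Tm = 2(8)+4(4) = 32°C
54°C vs 32°C → primer 1 is higher.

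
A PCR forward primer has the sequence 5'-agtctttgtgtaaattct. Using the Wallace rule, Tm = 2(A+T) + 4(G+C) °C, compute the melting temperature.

Counting bases: T=9, C=2, A=4, G=3
AT pairs contribute 13, GC pairs contribute 5.
Tm = 2(13) + 4(5) = 26 + 20 = 46°C

46°C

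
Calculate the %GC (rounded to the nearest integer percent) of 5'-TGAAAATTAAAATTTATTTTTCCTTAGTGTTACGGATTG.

Counting bases: A=12, G=6, T=18, C=3
G+C = 6 + 3 = 9 out of 39 bases
%GC = 9/39 × 100 = 23.08% ≈ 23%

23%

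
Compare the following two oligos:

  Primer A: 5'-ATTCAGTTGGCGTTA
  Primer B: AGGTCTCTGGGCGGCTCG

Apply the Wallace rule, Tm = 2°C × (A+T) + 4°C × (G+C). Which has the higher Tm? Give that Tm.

Primer A: A+T=9, G+C=6 → Tm = 2(9)+4(6) = 42°C
Primer B: A+T=5, G+C=13 → Tm = 2(5)+4(13) = 62°C
42°C vs 62°C → primer B is higher.

Primer B, 62°C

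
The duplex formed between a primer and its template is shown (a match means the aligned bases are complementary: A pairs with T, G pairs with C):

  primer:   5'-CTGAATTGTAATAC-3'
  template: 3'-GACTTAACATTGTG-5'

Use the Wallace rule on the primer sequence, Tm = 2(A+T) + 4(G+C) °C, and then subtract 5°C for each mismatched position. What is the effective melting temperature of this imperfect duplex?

Primer base counts: A=5, T=5, G=2, C=2 → A+T=10, G+C=4
Perfect-match Tm = 2(10) + 4(4) = 20 + 16 = 36°C
Mismatches (positions where the bases are not complementary): 1 (at position 12)
Effective Tm = 36 − 1×5 = 36 − 5 = 31°C

31°C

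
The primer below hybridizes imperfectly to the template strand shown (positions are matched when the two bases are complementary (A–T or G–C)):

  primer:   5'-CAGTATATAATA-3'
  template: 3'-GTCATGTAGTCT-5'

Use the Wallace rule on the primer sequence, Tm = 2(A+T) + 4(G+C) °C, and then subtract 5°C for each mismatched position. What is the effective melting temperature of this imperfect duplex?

Primer base counts: A=6, T=4, G=1, C=1 → A+T=10, G+C=2
Perfect-match Tm = 2(10) + 4(2) = 20 + 8 = 28°C
Mismatches (positions where the bases are not complementary): 3 (at positions 6, 9, 11)
Effective Tm = 28 − 3×5 = 28 − 15 = 13°C

13°C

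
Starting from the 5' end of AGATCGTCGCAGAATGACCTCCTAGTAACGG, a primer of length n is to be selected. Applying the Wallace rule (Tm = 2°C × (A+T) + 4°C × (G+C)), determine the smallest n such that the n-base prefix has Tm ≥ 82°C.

First 27 bases: AGATCGTCGCAGAATGACCTCCTAGTA → Tm = 80°C (< 82°C)
First 28 bases: AGATCGTCGCAGAATGACCTCCTAGTAA → Tm = 82°C (≥ 82°C)
Each additional base adds 2°C (A/T) or 4°C (G/C), so Tm is non-decreasing in n; n = 28 is the first length to reach 82°C.

n = 28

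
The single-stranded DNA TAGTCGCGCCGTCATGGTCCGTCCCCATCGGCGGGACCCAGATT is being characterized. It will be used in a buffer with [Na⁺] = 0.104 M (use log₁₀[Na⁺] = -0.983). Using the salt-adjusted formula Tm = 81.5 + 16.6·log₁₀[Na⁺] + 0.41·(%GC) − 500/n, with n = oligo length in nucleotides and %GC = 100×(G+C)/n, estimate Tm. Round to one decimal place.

Length n = 44. Base counts: C=16, T=9, G=13, A=6
G+C = 29, so %GC = 29/44 × 100 = 65.909%
Salt term: 16.6 × (-0.983) = -16.318
GC term: 0.41 × 65.909 = 27.023; length term: −500/44 = −11.364
Tm = 81.5 + (-16.318) + 27.023 − 11.364 = 80.841 → 80.8°C

80.8°C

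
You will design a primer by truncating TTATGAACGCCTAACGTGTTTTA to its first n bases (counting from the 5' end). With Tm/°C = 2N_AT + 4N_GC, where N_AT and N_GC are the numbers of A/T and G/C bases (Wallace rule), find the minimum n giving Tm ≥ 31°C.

First 10 bases: TTATGAACGC → Tm = 28°C (< 31°C)
First 11 bases: TTATGAACGCC → Tm = 32°C (≥ 31°C)
Each additional base adds 2°C (A/T) or 4°C (G/C), so Tm is non-decreasing in n; n = 11 is the first length to reach 31°C.

n = 11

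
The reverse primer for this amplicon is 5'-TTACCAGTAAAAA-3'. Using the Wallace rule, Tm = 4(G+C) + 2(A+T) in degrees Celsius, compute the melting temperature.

32°C

Scanning the sequence gives C=2, G=1, A=7, T=3.
AT pairs contribute 10, GC pairs contribute 3.
Tm = 2×10 + 4×3 = 32°C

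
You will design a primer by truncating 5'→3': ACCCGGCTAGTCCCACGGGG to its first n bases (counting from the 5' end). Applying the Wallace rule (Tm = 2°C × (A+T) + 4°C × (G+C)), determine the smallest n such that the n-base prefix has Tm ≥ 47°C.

First 13 bases: ACCCGGCTAGTCC → Tm = 44°C (< 47°C)
First 14 bases: ACCCGGCTAGTCCC → Tm = 48°C (≥ 47°C)
Since every base adds ≥2°C, Tm only increases with n, so the threshold is first crossed at n = 14.

n = 14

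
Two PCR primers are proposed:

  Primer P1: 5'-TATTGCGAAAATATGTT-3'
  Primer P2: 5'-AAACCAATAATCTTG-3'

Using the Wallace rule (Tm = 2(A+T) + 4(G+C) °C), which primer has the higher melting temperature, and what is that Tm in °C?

Primer P1, 42°C

Primer P1: A+T=13, G+C=4 → Tm = 2(13)+4(4) = 42°C
Primer P2: A+T=11, G+C=4 → Tm = 2(11)+4(4) = 38°C
42°C vs 38°C → primer P1 is higher.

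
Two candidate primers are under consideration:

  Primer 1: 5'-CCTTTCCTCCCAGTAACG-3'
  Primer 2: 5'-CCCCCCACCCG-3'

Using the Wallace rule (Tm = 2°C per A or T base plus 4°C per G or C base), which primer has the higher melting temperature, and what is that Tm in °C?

Primer 1: A+T=8, G+C=10 → Tm = 2(8)+4(10) = 56°C
Primer 2: A+T=1, G+C=10 → Tm = 2(1)+4(10) = 42°C
56°C vs 42°C → primer 1 is higher.

Primer 1, 56°C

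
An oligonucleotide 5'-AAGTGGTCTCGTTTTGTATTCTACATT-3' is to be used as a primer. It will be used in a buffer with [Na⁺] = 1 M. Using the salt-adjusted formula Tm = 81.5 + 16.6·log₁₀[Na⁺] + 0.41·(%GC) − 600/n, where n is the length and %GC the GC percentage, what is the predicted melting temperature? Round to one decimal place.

72.9°C

Length n = 27. G=5, C=4, T=13, A=5
G+C = 9, so %GC = 9/27 × 100 = 33.333%
Salt term: 16.6 × (0) = 0
GC term: 0.41 × 33.333 = 13.667; length term: −600/27 = −22.222
Tm = 81.5 + (0) + 13.667 − 22.222 = 72.945 → 72.9°C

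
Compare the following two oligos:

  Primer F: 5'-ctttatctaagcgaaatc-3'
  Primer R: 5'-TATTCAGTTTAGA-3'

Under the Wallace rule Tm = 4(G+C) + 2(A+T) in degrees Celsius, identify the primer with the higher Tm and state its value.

Primer F, 48°C

Primer F: A+T=12, G+C=6 → Tm = 2(12)+4(6) = 48°C
Primer R: A+T=10, G+C=3 → Tm = 2(10)+4(3) = 32°C
48°C vs 32°C → primer F is higher.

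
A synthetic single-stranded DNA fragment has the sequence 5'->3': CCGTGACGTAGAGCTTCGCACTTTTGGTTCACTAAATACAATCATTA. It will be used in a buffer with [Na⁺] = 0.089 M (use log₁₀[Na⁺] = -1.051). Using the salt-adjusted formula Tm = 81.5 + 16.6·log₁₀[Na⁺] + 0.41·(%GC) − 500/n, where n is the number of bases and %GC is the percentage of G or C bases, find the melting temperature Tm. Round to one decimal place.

70.0°C

Length n = 47. G=8, C=11, A=13, T=15
G+C = 19, so %GC = 19/47 × 100 = 40.426%
Salt term: 16.6 × (-1.051) = -17.447
GC term: 0.41 × 40.426 = 16.575; length term: −500/47 = −10.638
Tm = 81.5 + (-17.447) + 16.575 − 10.638 = 69.99 → 70.0°C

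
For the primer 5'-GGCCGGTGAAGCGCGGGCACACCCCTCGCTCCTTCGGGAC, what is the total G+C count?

Counting bases: A=5, G=14, T=5, C=16
G+C = 14 + 16 = 30

30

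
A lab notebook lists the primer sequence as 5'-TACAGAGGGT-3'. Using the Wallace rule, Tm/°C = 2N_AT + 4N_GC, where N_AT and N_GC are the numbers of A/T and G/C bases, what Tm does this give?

C=1, A=3, T=2, G=4
AT pairs contribute 5, GC pairs contribute 5.
Tm = 2(5) + 4(5) = 10 + 20 = 30°C

30°C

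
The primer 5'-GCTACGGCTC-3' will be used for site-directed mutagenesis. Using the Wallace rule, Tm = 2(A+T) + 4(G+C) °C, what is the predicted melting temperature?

Counting bases: C=4, A=1, T=2, G=3
AT pairs contribute 3, GC pairs contribute 7.
Tm = 4·7 + 2·3 = 28 + 6 = 34°C

34°C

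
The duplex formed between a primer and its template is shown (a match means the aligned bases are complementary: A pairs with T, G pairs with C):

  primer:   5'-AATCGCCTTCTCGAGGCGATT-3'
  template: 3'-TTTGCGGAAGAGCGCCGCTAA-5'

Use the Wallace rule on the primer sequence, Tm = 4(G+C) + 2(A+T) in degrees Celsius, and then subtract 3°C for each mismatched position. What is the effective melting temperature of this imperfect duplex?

58°C

Primer base counts: A=4, T=6, G=5, C=6 → A+T=10, G+C=11
Perfect-match Tm = 2(10) + 4(11) = 20 + 44 = 64°C
Mismatches (positions where the bases are not complementary): 2 (at positions 3, 14)
Effective Tm = 64 − 2×3 = 64 − 6 = 58°C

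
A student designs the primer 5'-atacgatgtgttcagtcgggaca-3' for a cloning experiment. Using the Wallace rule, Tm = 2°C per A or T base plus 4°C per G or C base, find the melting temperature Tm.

68°C

A=6, T=6, C=4, G=7
AT pairs contribute 12, GC pairs contribute 11.
Tm = 4·11 + 2·12 = 44 + 24 = 68°C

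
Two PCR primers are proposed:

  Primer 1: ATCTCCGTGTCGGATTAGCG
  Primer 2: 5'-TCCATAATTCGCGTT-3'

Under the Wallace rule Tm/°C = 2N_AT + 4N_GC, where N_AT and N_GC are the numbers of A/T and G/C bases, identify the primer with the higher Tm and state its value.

Primer 1: A+T=9, G+C=11 → Tm = 2(9)+4(11) = 62°C
Primer 2: A+T=9, G+C=6 → Tm = 2(9)+4(6) = 42°C
62°C vs 42°C → primer 1 is higher.

Primer 1, 62°C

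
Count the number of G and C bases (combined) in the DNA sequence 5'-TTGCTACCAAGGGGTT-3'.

Counting bases: C=3, A=3, T=5, G=5
Total G or C: 5 + 3 = 8

8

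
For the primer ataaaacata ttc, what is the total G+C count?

C=2, T=4, A=7, G=0
G+C = 0 + 2 = 2

2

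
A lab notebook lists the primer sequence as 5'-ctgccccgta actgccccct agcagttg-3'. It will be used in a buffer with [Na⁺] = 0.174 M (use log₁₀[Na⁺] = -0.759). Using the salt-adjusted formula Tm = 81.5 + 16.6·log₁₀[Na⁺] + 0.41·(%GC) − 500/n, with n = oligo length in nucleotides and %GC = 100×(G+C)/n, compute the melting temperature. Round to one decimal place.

77.4°C

Length n = 28. Scanning the sequence gives G=6, A=4, C=12, T=6.
G+C = 18, so %GC = 18/28 × 100 = 64.286%
Salt term: 16.6 × (-0.759) = -12.599
GC term: 0.41 × 64.286 = 26.357; length term: −500/28 = −17.857
Tm = 81.5 + (-12.599) + 26.357 − 17.857 = 77.401 → 77.4°C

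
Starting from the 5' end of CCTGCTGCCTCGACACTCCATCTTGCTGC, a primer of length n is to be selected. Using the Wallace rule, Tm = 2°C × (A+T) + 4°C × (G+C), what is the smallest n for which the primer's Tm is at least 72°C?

First 21 bases: CCTGCTGCCTCGACACTCCAT → Tm = 68°C (< 72°C)
First 22 bases: CCTGCTGCCTCGACACTCCATC → Tm = 72°C (≥ 72°C)
Each additional base adds 2°C (A/T) or 4°C (G/C), so Tm is non-decreasing in n; n = 22 is the first length to reach 72°C.

n = 22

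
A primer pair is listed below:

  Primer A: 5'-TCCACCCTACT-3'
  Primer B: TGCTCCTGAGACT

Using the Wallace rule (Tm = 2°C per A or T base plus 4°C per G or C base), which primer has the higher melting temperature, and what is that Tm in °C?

Primer B, 40°C

Primer A: A+T=5, G+C=6 → Tm = 2(5)+4(6) = 34°C
Primer B: A+T=6, G+C=7 → Tm = 2(6)+4(7) = 40°C
34°C vs 40°C → primer B is higher.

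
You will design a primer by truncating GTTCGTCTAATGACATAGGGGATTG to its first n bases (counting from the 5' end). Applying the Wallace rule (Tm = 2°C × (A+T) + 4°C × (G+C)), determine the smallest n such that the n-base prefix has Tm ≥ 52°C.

First 18 bases: GTTCGTCTAATGACATAG → Tm = 50°C (< 52°C)
First 19 bases: GTTCGTCTAATGACATAGG → Tm = 54°C (≥ 52°C)
Each additional base adds 2°C (A/T) or 4°C (G/C), so Tm is non-decreasing in n; n = 19 is the first length to reach 52°C.

n = 19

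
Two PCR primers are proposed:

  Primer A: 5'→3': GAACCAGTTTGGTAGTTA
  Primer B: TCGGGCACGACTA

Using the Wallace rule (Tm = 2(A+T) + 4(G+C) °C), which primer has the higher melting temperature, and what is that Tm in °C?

Primer A, 50°C

Primer A: A+T=11, G+C=7 → Tm = 2(11)+4(7) = 50°C
Primer B: A+T=5, G+C=8 → Tm = 2(5)+4(8) = 42°C
50°C vs 42°C → primer A is higher.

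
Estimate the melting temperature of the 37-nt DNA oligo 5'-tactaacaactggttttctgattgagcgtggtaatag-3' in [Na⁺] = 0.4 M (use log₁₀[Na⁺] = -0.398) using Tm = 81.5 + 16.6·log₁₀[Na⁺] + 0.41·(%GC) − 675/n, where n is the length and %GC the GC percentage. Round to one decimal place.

72.2°C

Length n = 37. G=9, T=13, C=5, A=10
G+C = 14, so %GC = 14/37 × 100 = 37.838%
Salt term: 16.6 × (-0.398) = -6.607
GC term: 0.41 × 37.838 = 15.514; length term: −675/37 = −18.243
Tm = 81.5 + (-6.607) + 15.514 − 18.243 = 72.164 → 72.2°C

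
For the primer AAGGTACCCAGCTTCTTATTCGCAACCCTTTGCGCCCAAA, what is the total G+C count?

A=10, T=10, G=6, C=14
G+C = 6 + 14 = 20

20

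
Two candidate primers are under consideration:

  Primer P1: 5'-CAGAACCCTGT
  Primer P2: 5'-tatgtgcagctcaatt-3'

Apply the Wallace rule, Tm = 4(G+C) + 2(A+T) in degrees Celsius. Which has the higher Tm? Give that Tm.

Primer P2, 44°C

Primer P1: A+T=5, G+C=6 → Tm = 2(5)+4(6) = 34°C
Primer P2: A+T=10, G+C=6 → Tm = 2(10)+4(6) = 44°C
34°C vs 44°C → primer P2 is higher.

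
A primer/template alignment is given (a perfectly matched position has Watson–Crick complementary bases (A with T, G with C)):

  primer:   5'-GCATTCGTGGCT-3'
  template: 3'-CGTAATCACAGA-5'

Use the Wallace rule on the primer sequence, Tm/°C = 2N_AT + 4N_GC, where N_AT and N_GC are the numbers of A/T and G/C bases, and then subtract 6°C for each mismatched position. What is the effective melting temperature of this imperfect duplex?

Primer base counts: A=1, T=4, G=4, C=3 → A+T=5, G+C=7
Perfect-match Tm = 2(5) + 4(7) = 10 + 28 = 38°C
Mismatches (positions where the bases are not complementary): 2 (at positions 6, 10)
Effective Tm = 38 − 2×6 = 38 − 12 = 26°C

26°C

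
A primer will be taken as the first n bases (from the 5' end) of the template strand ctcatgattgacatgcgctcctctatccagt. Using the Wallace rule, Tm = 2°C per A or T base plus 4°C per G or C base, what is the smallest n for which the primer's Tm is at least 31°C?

n = 12

First 11 bases: CTCATGATTGA → Tm = 30°C (< 31°C)
First 12 bases: CTCATGATTGAC → Tm = 34°C (≥ 31°C)
Each additional base adds 2°C (A/T) or 4°C (G/C), so Tm is non-decreasing in n; n = 12 is the first length to reach 31°C.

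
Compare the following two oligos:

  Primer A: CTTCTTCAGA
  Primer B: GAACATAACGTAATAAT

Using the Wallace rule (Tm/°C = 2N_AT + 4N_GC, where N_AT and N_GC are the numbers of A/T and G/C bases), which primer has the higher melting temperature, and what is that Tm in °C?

Primer B, 42°C

Primer A: A+T=6, G+C=4 → Tm = 2(6)+4(4) = 28°C
Primer B: A+T=13, G+C=4 → Tm = 2(13)+4(4) = 42°C
28°C vs 42°C → primer B is higher.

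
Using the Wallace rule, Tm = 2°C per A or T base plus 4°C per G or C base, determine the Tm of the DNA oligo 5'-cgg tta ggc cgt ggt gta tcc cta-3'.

Base counts: A=3, C=6, G=8, T=7
So N_AT = 10 and N_GC = 14.
Tm = 2×10 + 4×14 = 76°C

76°C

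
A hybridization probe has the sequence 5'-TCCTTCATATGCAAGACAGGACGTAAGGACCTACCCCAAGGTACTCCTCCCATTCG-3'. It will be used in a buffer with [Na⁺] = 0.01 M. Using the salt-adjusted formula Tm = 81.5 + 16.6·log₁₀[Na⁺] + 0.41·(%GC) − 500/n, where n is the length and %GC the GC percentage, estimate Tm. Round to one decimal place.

60.6°C

Length n = 56. A=15, G=10, C=19, T=12
G+C = 29, so %GC = 29/56 × 100 = 51.786%
Salt term: 16.6 × (-2) = -33.2
GC term: 0.41 × 51.786 = 21.232; length term: −500/56 = −8.929
Tm = 81.5 + (-33.2) + 21.232 − 8.929 = 60.603 → 60.6°C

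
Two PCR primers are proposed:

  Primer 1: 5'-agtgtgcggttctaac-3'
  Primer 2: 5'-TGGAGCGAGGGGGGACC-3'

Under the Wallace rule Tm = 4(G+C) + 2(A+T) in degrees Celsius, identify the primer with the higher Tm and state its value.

Primer 2, 60°C

Primer 1: A+T=8, G+C=8 → Tm = 2(8)+4(8) = 48°C
Primer 2: A+T=4, G+C=13 → Tm = 2(4)+4(13) = 60°C
48°C vs 60°C → primer 2 is higher.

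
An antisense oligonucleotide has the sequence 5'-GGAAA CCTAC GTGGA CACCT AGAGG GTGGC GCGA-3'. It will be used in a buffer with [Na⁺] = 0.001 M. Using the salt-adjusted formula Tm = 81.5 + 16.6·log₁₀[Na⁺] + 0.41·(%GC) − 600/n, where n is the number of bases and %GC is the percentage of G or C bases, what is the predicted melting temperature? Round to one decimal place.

39.4°C

Length n = 34. Counting bases: A=9, C=8, G=13, T=4
G+C = 21, so %GC = 21/34 × 100 = 61.765%
Salt term: 16.6 × (-3) = -49.8
GC term: 0.41 × 61.765 = 25.324; length term: −600/34 = −17.647
Tm = 81.5 + (-49.8) + 25.324 − 17.647 = 39.377 → 39.4°C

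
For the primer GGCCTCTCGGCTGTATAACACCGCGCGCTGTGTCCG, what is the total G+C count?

24

Base counts: T=8, A=4, C=13, G=11
G+C = 11 + 13 = 24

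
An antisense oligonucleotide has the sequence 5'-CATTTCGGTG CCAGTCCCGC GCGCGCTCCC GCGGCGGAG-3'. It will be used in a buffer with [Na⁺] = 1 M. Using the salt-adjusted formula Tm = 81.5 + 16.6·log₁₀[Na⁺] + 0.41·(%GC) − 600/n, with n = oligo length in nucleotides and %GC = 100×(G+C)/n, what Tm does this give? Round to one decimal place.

97.7°C

Length n = 39. Scanning the sequence gives T=6, G=14, A=3, C=16.
G+C = 30, so %GC = 30/39 × 100 = 76.923%
Salt term: 16.6 × (0) = 0
GC term: 0.41 × 76.923 = 31.538; length term: −600/39 = −15.385
Tm = 81.5 + (0) + 31.538 − 15.385 = 97.653 → 97.7°C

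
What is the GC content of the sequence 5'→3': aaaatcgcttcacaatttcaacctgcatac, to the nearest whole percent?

Counting bases: T=8, A=11, C=9, G=2
G+C = 2 + 9 = 11 out of 30 bases
%GC = 11/30 × 100 = 36.67% ≈ 37%

37%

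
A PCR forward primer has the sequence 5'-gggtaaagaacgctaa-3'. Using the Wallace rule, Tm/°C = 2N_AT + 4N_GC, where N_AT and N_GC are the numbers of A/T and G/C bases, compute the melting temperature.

Scanning the sequence gives G=5, C=2, A=7, T=2.
A+T = 9, G+C = 7
Tm = 4·7 + 2·9 = 28 + 18 = 46°C

46°C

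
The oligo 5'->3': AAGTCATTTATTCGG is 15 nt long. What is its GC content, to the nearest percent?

33%

C=2, A=4, T=6, G=3
G+C = 3 + 2 = 5 out of 15 bases
%GC = 5/15 × 100 = 33.33% ≈ 33%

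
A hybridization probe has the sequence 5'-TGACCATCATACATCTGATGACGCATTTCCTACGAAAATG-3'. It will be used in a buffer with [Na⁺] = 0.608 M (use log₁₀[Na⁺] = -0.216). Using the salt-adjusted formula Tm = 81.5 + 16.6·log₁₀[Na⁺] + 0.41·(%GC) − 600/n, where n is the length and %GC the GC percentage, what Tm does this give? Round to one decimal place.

79.3°C

Length n = 40. T=11, G=6, C=10, A=13
G+C = 16, so %GC = 16/40 × 100 = 40%
Salt term: 16.6 × (-0.216) = -3.586
GC term: 0.41 × 40 = 16.4; length term: −600/40 = −15
Tm = 81.5 + (-3.586) + 16.4 − 15 = 79.314 → 79.3°C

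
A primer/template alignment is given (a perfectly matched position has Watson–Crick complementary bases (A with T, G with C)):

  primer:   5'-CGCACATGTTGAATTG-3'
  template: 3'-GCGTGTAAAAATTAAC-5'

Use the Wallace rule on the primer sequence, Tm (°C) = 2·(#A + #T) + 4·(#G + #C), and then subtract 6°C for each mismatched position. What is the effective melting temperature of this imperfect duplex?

Primer base counts: A=4, T=5, G=4, C=3 → A+T=9, G+C=7
Perfect-match Tm = 2(9) + 4(7) = 18 + 28 = 46°C
Mismatches (positions where the bases are not complementary): 2 (at positions 8, 11)
Effective Tm = 46 − 2×6 = 46 − 12 = 34°C

34°C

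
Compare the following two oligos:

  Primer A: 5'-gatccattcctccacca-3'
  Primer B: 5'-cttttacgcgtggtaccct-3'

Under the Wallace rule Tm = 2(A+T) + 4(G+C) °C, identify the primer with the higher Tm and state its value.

Primer B, 58°C

Primer A: A+T=8, G+C=9 → Tm = 2(8)+4(9) = 52°C
Primer B: A+T=9, G+C=10 → Tm = 2(9)+4(10) = 58°C
52°C vs 58°C → primer B is higher.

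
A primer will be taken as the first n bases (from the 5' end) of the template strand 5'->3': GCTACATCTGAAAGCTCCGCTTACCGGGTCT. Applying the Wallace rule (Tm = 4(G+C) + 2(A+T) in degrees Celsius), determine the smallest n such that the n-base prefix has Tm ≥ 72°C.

n = 24

First 23 bases: GCTACATCTGAAAGCTCCGCTTA → Tm = 68°C (< 72°C)
First 24 bases: GCTACATCTGAAAGCTCCGCTTAC → Tm = 72°C (≥ 72°C)
Each additional base adds 2°C (A/T) or 4°C (G/C), so Tm is non-decreasing in n; n = 24 is the first length to reach 72°C.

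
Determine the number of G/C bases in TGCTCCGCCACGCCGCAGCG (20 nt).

Scanning the sequence gives T=2, G=6, C=10, A=2.
G+C = 6 + 10 = 16

16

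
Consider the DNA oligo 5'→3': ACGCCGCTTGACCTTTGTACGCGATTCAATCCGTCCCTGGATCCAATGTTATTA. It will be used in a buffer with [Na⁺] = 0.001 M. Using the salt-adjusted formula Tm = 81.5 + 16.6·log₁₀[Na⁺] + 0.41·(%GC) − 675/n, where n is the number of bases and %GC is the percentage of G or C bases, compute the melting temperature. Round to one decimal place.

38.9°C

Length n = 54. Counting bases: C=16, A=11, T=17, G=10
G+C = 26, so %GC = 26/54 × 100 = 48.148%
Salt term: 16.6 × (-3) = -49.8
GC term: 0.41 × 48.148 = 19.741; length term: −675/54 = −12.5
Tm = 81.5 + (-49.8) + 19.741 − 12.5 = 38.941 → 38.9°C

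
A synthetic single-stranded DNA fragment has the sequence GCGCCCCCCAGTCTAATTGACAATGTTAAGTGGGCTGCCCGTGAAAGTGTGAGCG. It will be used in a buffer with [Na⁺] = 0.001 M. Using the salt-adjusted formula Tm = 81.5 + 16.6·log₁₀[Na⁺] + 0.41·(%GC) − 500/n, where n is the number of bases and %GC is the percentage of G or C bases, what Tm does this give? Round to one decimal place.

45.7°C

Length n = 55. Scanning the sequence gives A=12, C=14, G=17, T=12.
G+C = 31, so %GC = 31/55 × 100 = 56.364%
Salt term: 16.6 × (-3) = -49.8
GC term: 0.41 × 56.364 = 23.109; length term: −500/55 = −9.091
Tm = 81.5 + (-49.8) + 23.109 − 9.091 = 45.718 → 45.7°C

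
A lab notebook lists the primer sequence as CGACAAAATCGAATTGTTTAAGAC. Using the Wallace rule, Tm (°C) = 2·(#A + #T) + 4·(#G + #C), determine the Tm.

64°C

Scanning the sequence gives T=6, G=4, C=4, A=10.
AT pairs contribute 16, GC pairs contribute 8.
Tm = 4·8 + 2·16 = 32 + 32 = 64°C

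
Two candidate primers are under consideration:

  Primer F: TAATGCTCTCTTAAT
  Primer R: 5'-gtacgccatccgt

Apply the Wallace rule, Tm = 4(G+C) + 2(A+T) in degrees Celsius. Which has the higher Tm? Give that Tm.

Primer F: A+T=11, G+C=4 → Tm = 2(11)+4(4) = 38°C
Primer R: A+T=5, G+C=8 → Tm = 2(5)+4(8) = 42°C
38°C vs 42°C → primer R is higher.

Primer R, 42°C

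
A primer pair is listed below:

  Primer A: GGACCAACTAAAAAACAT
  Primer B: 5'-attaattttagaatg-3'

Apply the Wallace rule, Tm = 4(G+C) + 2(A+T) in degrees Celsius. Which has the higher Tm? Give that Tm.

Primer A, 48°C

Primer A: A+T=12, G+C=6 → Tm = 2(12)+4(6) = 48°C
Primer B: A+T=13, G+C=2 → Tm = 2(13)+4(2) = 34°C
48°C vs 34°C → primer A is higher.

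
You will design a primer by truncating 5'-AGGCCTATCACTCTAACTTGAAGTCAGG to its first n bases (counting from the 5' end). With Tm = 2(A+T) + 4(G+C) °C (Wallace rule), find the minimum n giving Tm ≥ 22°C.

n = 7

First 6 bases: AGGCCT → Tm = 20°C (< 22°C)
First 7 bases: AGGCCTA → Tm = 22°C (≥ 22°C)
Each additional base adds 2°C (A/T) or 4°C (G/C), so Tm is non-decreasing in n; n = 7 is the first length to reach 22°C.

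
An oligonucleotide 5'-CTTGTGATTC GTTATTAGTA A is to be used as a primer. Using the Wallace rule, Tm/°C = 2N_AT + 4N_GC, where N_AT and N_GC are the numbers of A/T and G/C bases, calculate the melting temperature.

Scanning the sequence gives C=2, A=5, G=4, T=10.
AT pairs contribute 15, GC pairs contribute 6.
Tm = 4·6 + 2·15 = 24 + 30 = 54°C

54°C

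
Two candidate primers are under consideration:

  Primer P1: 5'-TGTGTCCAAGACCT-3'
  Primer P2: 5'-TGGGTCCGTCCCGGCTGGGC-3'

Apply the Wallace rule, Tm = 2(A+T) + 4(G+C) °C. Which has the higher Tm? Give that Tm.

Primer P2, 72°C

Primer P1: A+T=7, G+C=7 → Tm = 2(7)+4(7) = 42°C
Primer P2: A+T=4, G+C=16 → Tm = 2(4)+4(16) = 72°C
42°C vs 72°C → primer P2 is higher.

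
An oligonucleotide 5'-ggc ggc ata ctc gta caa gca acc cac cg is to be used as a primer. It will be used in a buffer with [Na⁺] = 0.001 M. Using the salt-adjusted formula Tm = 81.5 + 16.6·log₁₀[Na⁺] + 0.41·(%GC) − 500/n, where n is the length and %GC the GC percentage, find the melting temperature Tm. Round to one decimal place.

Length n = 29. Counting bases: T=3, A=8, G=7, C=11
G+C = 18, so %GC = 18/29 × 100 = 62.069%
Salt term: 16.6 × (-3) = -49.8
GC term: 0.41 × 62.069 = 25.448; length term: −500/29 = −17.241
Tm = 81.5 + (-49.8) + 25.448 − 17.241 = 39.907 → 39.9°C

39.9°C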